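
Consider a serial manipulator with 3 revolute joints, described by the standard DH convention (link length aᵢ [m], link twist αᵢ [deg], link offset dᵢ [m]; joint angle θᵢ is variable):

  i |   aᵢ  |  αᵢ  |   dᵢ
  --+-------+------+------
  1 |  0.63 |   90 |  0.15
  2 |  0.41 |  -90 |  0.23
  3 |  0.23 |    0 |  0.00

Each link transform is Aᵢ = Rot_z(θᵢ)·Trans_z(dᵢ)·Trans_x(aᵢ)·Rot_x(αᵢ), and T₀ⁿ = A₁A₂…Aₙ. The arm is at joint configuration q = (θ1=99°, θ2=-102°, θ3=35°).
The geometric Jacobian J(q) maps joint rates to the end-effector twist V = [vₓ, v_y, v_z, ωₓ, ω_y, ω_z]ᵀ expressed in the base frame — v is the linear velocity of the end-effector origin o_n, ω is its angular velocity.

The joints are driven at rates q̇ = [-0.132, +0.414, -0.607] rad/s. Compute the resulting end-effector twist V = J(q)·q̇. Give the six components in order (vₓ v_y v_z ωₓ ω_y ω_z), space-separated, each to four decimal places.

o_n = [0.0178, 0.5147, -0.4353]
J₁: ẑ×o_n = [-0.5147, 0.0178, 0.0000], ω = ẑ
J2: z=[0.9877, 0.1564, 0.0000] o=[-0.0986, 0.6222, 0.1500] → [-0.0916, 0.5781, -0.1244, 0.9877, 0.1564, 0.0000]
J3: z=[-0.1530, 0.9661, -0.2079] o=[0.1419, 0.5740, -0.2510] → [-0.1904, -0.0024, 0.1290, -0.1530, 0.9661, -0.2079]
V = J·q̇ = [0.1456, 0.2384, -0.1298, 0.5018, -0.5217, -0.0058]

0.1456 0.2384 -0.1298 0.5018 -0.5217 -0.0058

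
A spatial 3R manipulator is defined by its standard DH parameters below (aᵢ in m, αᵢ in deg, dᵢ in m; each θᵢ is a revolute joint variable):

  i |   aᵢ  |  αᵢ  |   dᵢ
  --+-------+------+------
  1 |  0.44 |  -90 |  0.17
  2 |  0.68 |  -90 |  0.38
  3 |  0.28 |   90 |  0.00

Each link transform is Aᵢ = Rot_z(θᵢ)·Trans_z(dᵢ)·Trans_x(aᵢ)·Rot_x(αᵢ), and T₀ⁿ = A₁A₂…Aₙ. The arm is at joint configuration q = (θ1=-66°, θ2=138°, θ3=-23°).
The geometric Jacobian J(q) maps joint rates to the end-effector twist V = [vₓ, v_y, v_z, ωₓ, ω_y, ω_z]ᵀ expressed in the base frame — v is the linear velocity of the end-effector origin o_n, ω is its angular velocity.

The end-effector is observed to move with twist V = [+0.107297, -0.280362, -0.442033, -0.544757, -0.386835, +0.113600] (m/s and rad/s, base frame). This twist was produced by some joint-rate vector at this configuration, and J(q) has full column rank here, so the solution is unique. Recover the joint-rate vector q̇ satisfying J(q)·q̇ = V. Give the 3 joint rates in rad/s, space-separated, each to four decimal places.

0.2600 -0.6550 -0.1970

o_n = [0.3426, 0.4337, -0.4575]
J₁: ẑ×o_n = [-0.4337, 0.3426, 0.0000], ω = ẑ
J2: z=[0.9135, 0.4067, 0.0000] o=[0.1790, -0.4020, 0.1700] → [-0.2552, 0.5732, 0.6969, 0.9135, 0.4067, 0.0000]
J3: z=[-0.2722, 0.6113, 0.7431] o=[0.3206, 0.2142, -0.2850] → [-0.2685, -0.0306, -0.0732, -0.2722, 0.6113, 0.7431]
q̇ = J⁺·V = [0.2600, -0.6550, -0.1970]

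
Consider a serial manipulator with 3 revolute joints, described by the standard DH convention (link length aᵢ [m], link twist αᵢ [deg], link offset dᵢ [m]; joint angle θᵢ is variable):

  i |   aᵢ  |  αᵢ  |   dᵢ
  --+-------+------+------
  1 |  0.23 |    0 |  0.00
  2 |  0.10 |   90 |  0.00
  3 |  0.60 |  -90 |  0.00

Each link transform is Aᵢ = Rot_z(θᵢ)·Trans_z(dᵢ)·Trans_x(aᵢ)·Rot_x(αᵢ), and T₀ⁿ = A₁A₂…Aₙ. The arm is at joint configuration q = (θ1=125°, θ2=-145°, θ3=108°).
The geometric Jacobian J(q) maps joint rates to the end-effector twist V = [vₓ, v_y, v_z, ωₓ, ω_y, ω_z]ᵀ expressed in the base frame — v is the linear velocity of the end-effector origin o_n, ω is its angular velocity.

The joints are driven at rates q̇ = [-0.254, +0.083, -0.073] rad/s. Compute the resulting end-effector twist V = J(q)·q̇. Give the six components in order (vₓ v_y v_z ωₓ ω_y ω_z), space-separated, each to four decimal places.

o_n = [-0.2122, 0.2176, 0.5706]
J₁: ẑ×o_n = [-0.2176, -0.2122, 0.0000], ω = ẑ
J2: z=[0.0000, 0.0000, 1.0000] o=[-0.1319, 0.1884, 0.0000] → [-0.0292, -0.0803, 0.0000, 0.0000, 0.0000, 1.0000]
J3: z=[-0.3420, -0.9397, 0.0000] o=[-0.0380, 0.1542, 0.0000] → [-0.5362, 0.1952, -0.1854, -0.3420, -0.9397, 0.0000]
V = J·q̇ = [0.0920, 0.0330, 0.0135, 0.0250, 0.0686, -0.1710]

0.0920 0.0330 0.0135 0.0250 0.0686 -0.1710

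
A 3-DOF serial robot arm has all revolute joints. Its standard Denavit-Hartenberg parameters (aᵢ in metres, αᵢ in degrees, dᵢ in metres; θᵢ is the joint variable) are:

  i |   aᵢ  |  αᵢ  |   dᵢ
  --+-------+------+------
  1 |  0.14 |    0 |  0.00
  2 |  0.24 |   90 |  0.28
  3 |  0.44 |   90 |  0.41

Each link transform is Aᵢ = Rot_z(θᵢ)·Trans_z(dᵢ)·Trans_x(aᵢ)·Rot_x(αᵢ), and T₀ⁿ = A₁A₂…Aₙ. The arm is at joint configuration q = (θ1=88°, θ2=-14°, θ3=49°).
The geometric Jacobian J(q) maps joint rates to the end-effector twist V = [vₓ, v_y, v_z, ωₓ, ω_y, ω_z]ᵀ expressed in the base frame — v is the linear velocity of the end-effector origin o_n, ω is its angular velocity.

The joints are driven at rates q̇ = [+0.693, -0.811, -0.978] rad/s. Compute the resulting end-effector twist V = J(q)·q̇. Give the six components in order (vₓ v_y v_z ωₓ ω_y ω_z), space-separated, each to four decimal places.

0.0392 0.2519 -0.2823 -0.9401 0.2696 -0.1180

o_n = [0.5447, 0.5351, 0.6121]
J₁: ẑ×o_n = [-0.5351, 0.5447, 0.0000], ω = ẑ
J2: z=[0.0000, 0.0000, 1.0000] o=[0.0049, 0.1399, 0.0000] → [-0.3952, 0.5398, 0.0000, 0.0000, 0.0000, 1.0000]
J3: z=[0.9613, -0.2756, 0.0000] o=[0.0710, 0.3706, 0.2800] → [-0.0915, -0.3192, 0.2887, 0.9613, -0.2756, 0.0000]
V = J·q̇ = [0.0392, 0.2519, -0.2823, -0.9401, 0.2696, -0.1180]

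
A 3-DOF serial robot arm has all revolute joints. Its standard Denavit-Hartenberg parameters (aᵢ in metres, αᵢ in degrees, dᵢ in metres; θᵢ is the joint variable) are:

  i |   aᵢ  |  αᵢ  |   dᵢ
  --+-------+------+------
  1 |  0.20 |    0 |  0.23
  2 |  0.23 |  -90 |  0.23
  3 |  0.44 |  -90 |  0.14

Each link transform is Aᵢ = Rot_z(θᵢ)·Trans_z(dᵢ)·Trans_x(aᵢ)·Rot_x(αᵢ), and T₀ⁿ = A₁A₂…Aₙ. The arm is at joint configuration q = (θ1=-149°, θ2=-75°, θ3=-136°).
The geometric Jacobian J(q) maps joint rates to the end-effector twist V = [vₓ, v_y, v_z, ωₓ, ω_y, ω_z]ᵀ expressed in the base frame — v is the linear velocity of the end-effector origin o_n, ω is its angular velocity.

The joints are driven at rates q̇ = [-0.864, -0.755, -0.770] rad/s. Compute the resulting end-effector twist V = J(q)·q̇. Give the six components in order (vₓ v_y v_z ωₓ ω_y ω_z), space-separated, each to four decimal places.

o_n = [-0.2065, -0.2638, 0.7656]
J₁: ẑ×o_n = [0.2638, -0.2065, 0.0000], ω = ẑ
J2: z=[0.0000, 0.0000, 1.0000] o=[-0.1714, -0.1030, 0.2300] → [0.1608, -0.0350, 0.0000, 0.0000, 0.0000, 1.0000]
J3: z=[-0.6947, -0.7193, 0.0000] o=[-0.3369, 0.0568, 0.4600] → [-0.2199, 0.2123, 0.3165, -0.6947, -0.7193, 0.0000]
V = J·q̇ = [-0.1800, 0.0413, -0.2437, 0.5349, 0.5539, -1.6190]

-0.1800 0.0413 -0.2437 0.5349 0.5539 -1.6190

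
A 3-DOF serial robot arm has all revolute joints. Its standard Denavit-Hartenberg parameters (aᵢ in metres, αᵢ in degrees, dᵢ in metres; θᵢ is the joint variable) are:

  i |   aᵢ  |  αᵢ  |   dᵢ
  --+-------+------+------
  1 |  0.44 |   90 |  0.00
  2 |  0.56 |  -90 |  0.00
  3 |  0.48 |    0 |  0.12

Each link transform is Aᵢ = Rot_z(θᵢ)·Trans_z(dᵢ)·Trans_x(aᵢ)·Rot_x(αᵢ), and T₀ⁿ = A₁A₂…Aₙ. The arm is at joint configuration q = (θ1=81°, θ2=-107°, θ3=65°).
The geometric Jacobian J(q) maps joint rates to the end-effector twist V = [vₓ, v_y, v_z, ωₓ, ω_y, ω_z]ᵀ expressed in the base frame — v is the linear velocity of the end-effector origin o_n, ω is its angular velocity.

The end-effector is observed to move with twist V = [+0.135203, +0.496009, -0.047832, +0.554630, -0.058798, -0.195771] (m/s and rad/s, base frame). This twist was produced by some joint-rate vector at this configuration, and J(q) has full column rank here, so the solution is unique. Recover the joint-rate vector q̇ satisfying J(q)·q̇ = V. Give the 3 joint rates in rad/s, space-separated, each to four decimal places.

o_n = [-0.3778, 0.3957, -0.7646]
J₁: ẑ×o_n = [-0.3957, -0.3778, 0.0000], ω = ẑ
J2: z=[0.9877, -0.1564, 0.0000] o=[0.0688, 0.4346, 0.0000] → [0.1196, 0.7552, -0.1083, 0.9877, -0.1564, 0.0000]
J3: z=[0.1496, 0.9445, -0.2924] o=[0.0432, 0.2729, -0.5355] → [-0.1805, 0.1574, 0.4160, 0.1496, 0.9445, -0.2924]
q̇ = J⁺·V = [-0.1870, 0.5570, 0.0300]

-0.1870 0.5570 0.0300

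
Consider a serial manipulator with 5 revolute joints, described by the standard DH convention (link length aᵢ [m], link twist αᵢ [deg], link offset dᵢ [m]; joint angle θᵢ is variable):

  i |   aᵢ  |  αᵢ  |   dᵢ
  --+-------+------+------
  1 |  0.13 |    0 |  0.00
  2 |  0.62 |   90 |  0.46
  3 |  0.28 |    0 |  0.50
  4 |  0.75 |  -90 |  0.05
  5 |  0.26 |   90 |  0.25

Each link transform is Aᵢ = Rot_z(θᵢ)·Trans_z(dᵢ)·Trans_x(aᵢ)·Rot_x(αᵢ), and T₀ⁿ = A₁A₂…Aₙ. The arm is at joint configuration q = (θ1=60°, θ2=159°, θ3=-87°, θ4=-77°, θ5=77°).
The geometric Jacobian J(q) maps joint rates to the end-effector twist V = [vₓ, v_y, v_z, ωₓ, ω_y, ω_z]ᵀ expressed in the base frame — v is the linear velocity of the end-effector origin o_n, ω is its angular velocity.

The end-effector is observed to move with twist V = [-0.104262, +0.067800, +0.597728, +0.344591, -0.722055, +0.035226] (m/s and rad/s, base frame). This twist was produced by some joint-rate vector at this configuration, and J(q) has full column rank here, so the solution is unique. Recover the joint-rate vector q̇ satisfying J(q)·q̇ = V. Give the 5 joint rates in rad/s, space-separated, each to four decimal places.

o_n = [-0.0645, 0.3895, -0.2828]
J₁: ẑ×o_n = [-0.3895, -0.0645, 0.0000], ω = ẑ
J2: z=[0.0000, 0.0000, 1.0000] o=[0.0650, 0.1126, 0.0000] → [-0.2769, -0.1295, 0.0000, 0.0000, 0.0000, 1.0000]
J3: z=[-0.6293, 0.7771, 0.0000] o=[-0.4168, -0.2776, 0.4600] → [-0.5772, -0.4674, -0.6936, -0.6293, 0.7771, 0.0000]
J4: z=[-0.6293, 0.7771, 0.0000] o=[-0.7429, 0.1018, 0.1804] → [-0.3599, -0.2915, -0.7083, -0.6293, 0.7771, 0.0000]
J5: z=[-0.2142, -0.1735, -0.9613] o=[-0.2141, 0.5943, -0.0263] → [-0.1524, -0.1987, 0.0698, -0.2142, -0.1735, -0.9613]
q̇ = J⁺·V = [0.8850, -0.1990, -0.0390, -0.7390, 0.6770]

0.8850 -0.1990 -0.0390 -0.7390 0.6770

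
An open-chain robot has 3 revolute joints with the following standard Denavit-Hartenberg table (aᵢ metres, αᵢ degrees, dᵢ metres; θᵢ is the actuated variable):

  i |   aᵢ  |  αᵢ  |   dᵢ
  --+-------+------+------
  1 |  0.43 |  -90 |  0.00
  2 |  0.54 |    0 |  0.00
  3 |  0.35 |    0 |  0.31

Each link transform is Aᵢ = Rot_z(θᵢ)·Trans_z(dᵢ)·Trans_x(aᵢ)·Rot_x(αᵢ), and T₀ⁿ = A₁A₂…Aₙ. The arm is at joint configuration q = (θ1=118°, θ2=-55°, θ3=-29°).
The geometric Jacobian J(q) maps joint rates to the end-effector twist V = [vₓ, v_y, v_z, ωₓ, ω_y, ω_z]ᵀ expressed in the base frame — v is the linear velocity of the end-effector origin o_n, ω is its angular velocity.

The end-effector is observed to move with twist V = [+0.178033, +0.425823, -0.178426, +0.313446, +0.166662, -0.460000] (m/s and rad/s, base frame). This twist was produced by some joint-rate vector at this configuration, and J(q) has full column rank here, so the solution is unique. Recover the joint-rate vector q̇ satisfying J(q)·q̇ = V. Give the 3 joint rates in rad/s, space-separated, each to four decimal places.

-0.4600 0.6180 -0.9730

o_n = [-0.6382, 0.5399, 0.7904]
J₁: ẑ×o_n = [-0.5399, -0.6382, 0.0000], ω = ẑ
J2: z=[-0.8829, -0.4695, 0.0000] o=[-0.2019, 0.3797, 0.0000] → [-0.3711, 0.6979, -0.3463, -0.8829, -0.4695, 0.0000]
J3: z=[-0.8829, -0.4695, 0.0000] o=[-0.3473, 0.6531, 0.4423] → [-0.1634, 0.3073, -0.0366, -0.8829, -0.4695, 0.0000]
q̇ = J⁺·V = [-0.4600, 0.6180, -0.9730]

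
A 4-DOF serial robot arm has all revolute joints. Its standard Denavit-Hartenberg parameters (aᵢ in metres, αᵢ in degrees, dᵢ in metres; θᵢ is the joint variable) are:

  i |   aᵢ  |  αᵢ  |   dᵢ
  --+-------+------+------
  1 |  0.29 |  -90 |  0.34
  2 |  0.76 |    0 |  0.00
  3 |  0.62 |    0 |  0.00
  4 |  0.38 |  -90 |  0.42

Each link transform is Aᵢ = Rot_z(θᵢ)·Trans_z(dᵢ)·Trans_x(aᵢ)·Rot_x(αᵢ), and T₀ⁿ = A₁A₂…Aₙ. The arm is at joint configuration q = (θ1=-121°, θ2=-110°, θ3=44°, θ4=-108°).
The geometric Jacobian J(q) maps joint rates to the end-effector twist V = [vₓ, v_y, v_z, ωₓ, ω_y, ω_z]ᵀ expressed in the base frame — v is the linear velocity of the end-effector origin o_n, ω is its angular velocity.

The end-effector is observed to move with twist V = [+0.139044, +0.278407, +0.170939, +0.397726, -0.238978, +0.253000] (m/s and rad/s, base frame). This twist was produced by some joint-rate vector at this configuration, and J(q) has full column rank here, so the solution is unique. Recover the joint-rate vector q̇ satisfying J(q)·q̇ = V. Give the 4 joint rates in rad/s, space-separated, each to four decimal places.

o_n = [0.4093, -0.1343, 1.6603]
J₁: ẑ×o_n = [0.1343, 0.4093, -0.0000], ω = ẑ
J2: z=[0.8572, -0.5150, 0.0000] o=[-0.1494, -0.2486, 0.3400] → [-0.6800, -1.1317, 0.3857, 0.8572, -0.5150, 0.0000]
J3: z=[0.8572, -0.5150, 0.0000] o=[-0.0155, -0.0258, 1.0542] → [-0.3122, -0.5195, 0.1257, 0.8572, -0.5150, 0.0000]
J4: z=[0.8572, -0.5150, 0.0000] o=[-0.1454, -0.2419, 1.6206] → [-0.0205, -0.0340, 0.3779, 0.8572, -0.5150, 0.0000]
q̇ = J⁺·V = [0.2530, -0.1790, 0.0120, 0.6310]

0.2530 -0.1790 0.0120 0.6310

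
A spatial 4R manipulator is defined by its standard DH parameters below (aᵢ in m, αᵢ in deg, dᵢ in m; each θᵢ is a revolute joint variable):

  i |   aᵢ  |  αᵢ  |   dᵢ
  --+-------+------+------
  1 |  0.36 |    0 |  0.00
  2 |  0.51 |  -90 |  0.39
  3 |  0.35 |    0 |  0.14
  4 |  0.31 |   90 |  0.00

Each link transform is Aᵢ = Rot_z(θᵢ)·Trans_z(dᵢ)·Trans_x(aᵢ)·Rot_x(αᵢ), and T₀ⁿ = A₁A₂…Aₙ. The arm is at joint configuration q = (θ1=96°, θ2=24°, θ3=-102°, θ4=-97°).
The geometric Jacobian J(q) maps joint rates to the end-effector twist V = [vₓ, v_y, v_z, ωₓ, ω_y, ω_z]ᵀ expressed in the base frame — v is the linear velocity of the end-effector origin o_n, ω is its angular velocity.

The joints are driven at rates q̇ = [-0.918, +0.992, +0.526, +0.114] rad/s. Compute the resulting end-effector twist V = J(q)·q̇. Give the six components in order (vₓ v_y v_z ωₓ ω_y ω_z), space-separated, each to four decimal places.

o_n = [-0.2309, 0.4128, 0.6314]
J₁: ẑ×o_n = [-0.4128, -0.2309, 0.0000], ω = ẑ
J2: z=[0.0000, 0.0000, 1.0000] o=[-0.0376, 0.3580, 0.0000] → [-0.0548, -0.1933, 0.0000, 0.0000, 0.0000, 1.0000]
J3: z=[-0.8660, -0.5000, 0.0000] o=[-0.2926, 0.7997, 0.3900] → [-0.1207, 0.2091, 0.3659, -0.8660, -0.5000, 0.0000]
J4: z=[-0.8660, -0.5000, 0.0000] o=[-0.3775, 0.6667, 0.7324] → [0.0505, -0.0874, 0.2931, -0.8660, -0.5000, 0.0000]
V = J·q̇ = [0.2669, 0.1203, 0.2259, -0.5543, -0.3200, 0.0740]

0.2669 0.1203 0.2259 -0.5543 -0.3200 0.0740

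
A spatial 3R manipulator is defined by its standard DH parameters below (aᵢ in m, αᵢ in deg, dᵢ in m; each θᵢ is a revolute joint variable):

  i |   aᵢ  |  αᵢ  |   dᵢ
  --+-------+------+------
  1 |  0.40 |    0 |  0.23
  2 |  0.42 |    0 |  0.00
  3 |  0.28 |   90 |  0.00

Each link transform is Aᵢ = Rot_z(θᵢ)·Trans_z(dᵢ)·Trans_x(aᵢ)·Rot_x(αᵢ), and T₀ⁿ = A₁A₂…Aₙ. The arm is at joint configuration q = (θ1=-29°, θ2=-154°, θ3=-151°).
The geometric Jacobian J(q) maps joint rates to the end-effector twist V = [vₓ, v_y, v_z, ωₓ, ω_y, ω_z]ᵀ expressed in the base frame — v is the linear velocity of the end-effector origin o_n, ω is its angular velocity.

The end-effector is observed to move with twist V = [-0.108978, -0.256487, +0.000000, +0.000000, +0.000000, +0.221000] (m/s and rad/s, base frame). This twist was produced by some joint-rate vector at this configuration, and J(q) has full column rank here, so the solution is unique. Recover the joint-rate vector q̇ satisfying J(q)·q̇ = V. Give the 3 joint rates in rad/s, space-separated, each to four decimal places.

-0.3730 0.8060 -0.2120

o_n = [0.1821, -0.0492, 0.2300]
J₁: ẑ×o_n = [0.0492, 0.1821, -0.0000], ω = ẑ
J2: z=[0.0000, 0.0000, 1.0000] o=[0.3498, -0.1939, 0.2300] → [-0.1447, -0.1678, 0.0000, 0.0000, 0.0000, 1.0000]
J3: z=[0.0000, 0.0000, 1.0000] o=[-0.0696, -0.1719, 0.2300] → [-0.1227, 0.2517, 0.0000, 0.0000, 0.0000, 1.0000]
q̇ = J⁺·V = [-0.3730, 0.8060, -0.2120]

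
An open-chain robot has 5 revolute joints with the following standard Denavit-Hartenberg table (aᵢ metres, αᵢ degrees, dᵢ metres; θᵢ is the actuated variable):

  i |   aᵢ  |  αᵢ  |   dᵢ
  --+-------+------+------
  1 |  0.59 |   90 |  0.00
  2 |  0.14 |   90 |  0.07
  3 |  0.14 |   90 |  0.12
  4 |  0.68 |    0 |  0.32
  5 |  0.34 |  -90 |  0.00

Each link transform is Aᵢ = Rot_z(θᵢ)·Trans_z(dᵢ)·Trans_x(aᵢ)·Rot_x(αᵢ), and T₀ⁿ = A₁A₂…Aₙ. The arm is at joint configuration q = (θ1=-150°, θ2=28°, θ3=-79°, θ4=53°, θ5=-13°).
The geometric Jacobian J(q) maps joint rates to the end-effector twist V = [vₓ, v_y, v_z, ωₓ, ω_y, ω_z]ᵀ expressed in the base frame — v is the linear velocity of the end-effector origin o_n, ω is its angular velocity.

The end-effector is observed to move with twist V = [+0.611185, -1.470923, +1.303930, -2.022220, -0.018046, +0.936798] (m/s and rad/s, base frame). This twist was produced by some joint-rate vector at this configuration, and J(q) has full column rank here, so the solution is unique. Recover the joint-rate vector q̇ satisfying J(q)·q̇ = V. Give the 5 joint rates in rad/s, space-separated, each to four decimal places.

0.6260 0.6650 0.5520 -0.9420 -0.7900

o_n = [-0.4615, -1.1739, -0.7876]
J₁: ẑ×o_n = [1.1739, -0.4615, 0.0000], ω = ẑ
J2: z=[-0.5000, 0.8660, 0.0000] o=[-0.5110, -0.2950, 0.0000] → [-0.6821, -0.3938, 0.3966, -0.5000, 0.8660, 0.0000]
J3: z=[-0.4066, -0.2347, -0.8829] o=[-0.6530, -0.2962, 0.0657] → [-0.5746, -0.5161, 0.4018, -0.4066, -0.2347, -0.8829]
J4: z=[0.8460, 0.2681, -0.4608] o=[-0.6535, -0.4552, -0.0277] → [-0.5350, 0.5544, -0.6595, 0.8460, 0.2681, -0.4608]
J5: z=[0.8460, 0.2681, -0.4608] o=[-0.4624, -0.8792, -0.6180] → [-0.1813, 0.1431, -0.2495, 0.8460, 0.2681, -0.4608]
q̇ = J⁺·V = [0.6260, 0.6650, 0.5520, -0.9420, -0.7900]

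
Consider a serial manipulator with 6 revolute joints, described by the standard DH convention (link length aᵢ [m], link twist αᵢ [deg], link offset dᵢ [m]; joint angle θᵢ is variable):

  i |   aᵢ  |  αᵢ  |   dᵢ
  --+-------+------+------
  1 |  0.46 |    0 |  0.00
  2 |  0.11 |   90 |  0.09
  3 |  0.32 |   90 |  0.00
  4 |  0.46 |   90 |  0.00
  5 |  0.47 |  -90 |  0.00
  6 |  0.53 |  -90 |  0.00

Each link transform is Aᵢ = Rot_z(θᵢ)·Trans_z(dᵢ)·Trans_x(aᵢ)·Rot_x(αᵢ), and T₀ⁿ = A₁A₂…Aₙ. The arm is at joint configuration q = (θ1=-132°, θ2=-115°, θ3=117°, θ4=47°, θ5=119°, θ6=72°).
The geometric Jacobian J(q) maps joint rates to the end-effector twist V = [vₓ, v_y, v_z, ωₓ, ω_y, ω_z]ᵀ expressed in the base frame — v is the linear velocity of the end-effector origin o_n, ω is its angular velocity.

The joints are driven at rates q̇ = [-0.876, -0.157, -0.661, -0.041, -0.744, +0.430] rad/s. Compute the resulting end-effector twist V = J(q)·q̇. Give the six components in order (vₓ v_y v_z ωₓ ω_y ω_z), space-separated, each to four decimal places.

0.8026 0.3225 -0.0069 -0.4497 -0.0375 -1.8596

o_n = [-0.1146, 0.3688, 0.3911]
J₁: ẑ×o_n = [-0.3688, -0.1146, 0.0000], ω = ẑ
J2: z=[0.0000, 0.0000, 1.0000] o=[-0.3078, -0.3418, 0.0000] → [-0.7107, 0.1932, 0.0000, 0.0000, 0.0000, 1.0000]
J3: z=[0.9205, 0.3907, 0.0000] o=[-0.3508, -0.2406, 0.0900] → [0.1177, -0.2772, 0.4687, 0.9205, 0.3907, 0.0000]
J4: z=[-0.3481, 0.8202, 0.4540] o=[-0.2940, -0.3743, 0.3751] → [-0.3242, 0.0870, -0.4058, -0.3481, 0.8202, 0.4540]
J5: z=[-0.4980, -0.5721, 0.6516] o=[0.0713, -0.3740, 0.6546] → [-0.3333, -0.2524, -0.4763, -0.4980, -0.5721, 0.6516]
J6: z=[-0.5258, -0.3983, -0.7516] o=[-0.2528, -0.0370, 0.7028] → [0.4291, -0.2677, -0.1584, -0.5258, -0.3983, -0.7516]
V = J·q̇ = [0.8026, 0.3225, -0.0069, -0.4497, -0.0375, -1.8596]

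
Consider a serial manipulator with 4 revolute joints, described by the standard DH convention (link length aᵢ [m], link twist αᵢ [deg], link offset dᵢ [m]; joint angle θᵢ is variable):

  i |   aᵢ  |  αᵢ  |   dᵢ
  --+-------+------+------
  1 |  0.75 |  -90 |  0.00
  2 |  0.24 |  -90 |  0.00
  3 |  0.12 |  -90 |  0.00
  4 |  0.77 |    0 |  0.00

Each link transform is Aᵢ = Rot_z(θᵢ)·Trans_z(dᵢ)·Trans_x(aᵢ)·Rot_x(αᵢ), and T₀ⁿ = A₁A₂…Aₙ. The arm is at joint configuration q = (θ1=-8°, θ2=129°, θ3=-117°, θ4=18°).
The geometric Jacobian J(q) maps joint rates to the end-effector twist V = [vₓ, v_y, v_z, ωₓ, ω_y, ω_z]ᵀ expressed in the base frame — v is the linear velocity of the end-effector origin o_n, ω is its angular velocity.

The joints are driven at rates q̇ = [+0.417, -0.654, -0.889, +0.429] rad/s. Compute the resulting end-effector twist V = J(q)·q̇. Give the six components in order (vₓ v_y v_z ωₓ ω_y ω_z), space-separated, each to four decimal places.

0.3421 -0.0547 0.4724 0.3820 -0.5174 -0.4395

o_n = [1.1231, 0.6090, -0.0355]
J₁: ẑ×o_n = [-0.6090, 1.1231, 0.0000], ω = ẑ
J2: z=[0.1392, 0.9903, 0.0000] o=[0.7427, -0.1044, 0.0000] → [-0.0352, 0.0049, -0.2774, 0.1392, 0.9903, 0.0000]
J3: z=[-0.7696, 0.1082, 0.6293] o=[0.5931, -0.0834, -0.1865] → [-0.4194, 0.4497, -0.5902, -0.7696, 0.1082, 0.6293]
J4: z=[-0.4921, 0.5276, -0.6924] o=[0.6420, 0.0177, -0.1442] → [0.4667, -0.2797, -0.5448, -0.4921, 0.5276, -0.6924]
V = J·q̇ = [0.3421, -0.0547, 0.4724, 0.3820, -0.5174, -0.4395]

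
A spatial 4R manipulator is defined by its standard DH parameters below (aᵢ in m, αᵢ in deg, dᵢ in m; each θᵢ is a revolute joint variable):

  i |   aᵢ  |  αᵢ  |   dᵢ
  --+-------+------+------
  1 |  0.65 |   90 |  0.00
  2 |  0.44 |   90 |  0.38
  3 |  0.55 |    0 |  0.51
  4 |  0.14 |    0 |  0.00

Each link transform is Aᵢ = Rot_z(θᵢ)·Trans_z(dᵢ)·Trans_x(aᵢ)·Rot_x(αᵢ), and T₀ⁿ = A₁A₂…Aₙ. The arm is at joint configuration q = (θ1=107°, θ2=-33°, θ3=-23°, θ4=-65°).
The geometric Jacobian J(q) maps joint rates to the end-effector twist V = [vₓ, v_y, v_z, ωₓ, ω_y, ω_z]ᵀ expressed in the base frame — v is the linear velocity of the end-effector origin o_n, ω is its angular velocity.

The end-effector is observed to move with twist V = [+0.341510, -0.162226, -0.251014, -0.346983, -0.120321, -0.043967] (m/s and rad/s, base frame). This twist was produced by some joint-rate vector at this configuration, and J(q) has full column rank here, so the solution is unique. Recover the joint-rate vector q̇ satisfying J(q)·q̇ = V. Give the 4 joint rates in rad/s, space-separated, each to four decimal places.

o_n = [-0.3180, 1.1262, -0.9458]
J₁: ẑ×o_n = [-1.1262, -0.3180, 0.0000], ω = ẑ
J2: z=[0.9563, 0.2924, 0.0000] o=[-0.1900, 0.6216, 0.0000] → [-0.2765, 0.9044, 0.5199, 0.9563, 0.2924, 0.0000]
J3: z=[0.1592, -0.5208, -0.8387] o=[0.0655, 1.0856, -0.2396] → [0.4018, 0.4340, -0.1932, 0.1592, -0.5208, -0.8387]
J4: z=[0.1592, -0.5208, -0.8387] o=[-0.1830, 1.1632, -0.9431] → [-0.0296, 0.1136, -0.0762, 0.1592, -0.5208, -0.8387]
q̇ = J⁺·V = [-0.0230, -0.3670, 0.4980, -0.4730]

-0.0230 -0.3670 0.4980 -0.4730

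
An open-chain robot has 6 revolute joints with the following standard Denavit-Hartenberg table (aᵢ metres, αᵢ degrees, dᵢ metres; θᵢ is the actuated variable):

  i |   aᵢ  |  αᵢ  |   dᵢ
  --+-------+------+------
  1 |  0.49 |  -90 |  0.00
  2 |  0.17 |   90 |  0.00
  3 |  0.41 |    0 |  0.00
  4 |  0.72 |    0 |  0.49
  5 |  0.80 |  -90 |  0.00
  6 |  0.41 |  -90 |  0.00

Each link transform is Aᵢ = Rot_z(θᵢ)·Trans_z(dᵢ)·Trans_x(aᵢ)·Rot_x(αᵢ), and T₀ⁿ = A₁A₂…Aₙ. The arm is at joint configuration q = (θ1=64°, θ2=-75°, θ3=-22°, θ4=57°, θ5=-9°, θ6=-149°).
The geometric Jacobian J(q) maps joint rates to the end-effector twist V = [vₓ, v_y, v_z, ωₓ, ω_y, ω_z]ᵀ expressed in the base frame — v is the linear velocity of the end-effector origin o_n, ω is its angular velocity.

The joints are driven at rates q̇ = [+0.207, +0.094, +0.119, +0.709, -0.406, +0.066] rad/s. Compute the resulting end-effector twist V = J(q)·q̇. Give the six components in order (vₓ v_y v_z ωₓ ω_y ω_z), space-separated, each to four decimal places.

o_n = [-0.3169, 0.3905, 1.6720]
J₁: ẑ×o_n = [-0.3905, -0.3169, 0.0000], ω = ẑ
J2: z=[-0.8988, 0.4384, 0.0000] o=[0.2148, 0.4404, 0.0000] → [0.7330, 1.5028, 0.2779, -0.8988, 0.4384, 0.0000]
J3: z=[-0.4234, -0.8682, 0.2588] o=[0.2341, 0.4800, 0.1642] → [-1.2859, 0.4958, -0.4405, -0.4234, -0.8682, 0.2588]
J4: z=[-0.4234, -0.8682, 0.2588] o=[0.4153, 0.5011, 0.5314] → [-0.9616, 0.2935, -0.5888, -0.4234, -0.8682, 0.2588]
J5: z=[-0.4234, -0.8682, 0.2588] o=[-0.0965, 0.3939, 1.2279] → [-0.3847, 0.1310, -0.1899, -0.4234, -0.8682, 0.2588]
J6: z=[-0.8576, 0.2920, -0.4234] o=[-0.3301, 0.7149, 1.9224] → [-0.2105, -0.2204, 0.2743, -0.8576, 0.2920, -0.4234]
V = J·q̇ = [-0.7045, 0.2750, -0.3486, -0.3198, -0.3059, 0.2883]

-0.7045 0.2750 -0.3486 -0.3198 -0.3059 0.2883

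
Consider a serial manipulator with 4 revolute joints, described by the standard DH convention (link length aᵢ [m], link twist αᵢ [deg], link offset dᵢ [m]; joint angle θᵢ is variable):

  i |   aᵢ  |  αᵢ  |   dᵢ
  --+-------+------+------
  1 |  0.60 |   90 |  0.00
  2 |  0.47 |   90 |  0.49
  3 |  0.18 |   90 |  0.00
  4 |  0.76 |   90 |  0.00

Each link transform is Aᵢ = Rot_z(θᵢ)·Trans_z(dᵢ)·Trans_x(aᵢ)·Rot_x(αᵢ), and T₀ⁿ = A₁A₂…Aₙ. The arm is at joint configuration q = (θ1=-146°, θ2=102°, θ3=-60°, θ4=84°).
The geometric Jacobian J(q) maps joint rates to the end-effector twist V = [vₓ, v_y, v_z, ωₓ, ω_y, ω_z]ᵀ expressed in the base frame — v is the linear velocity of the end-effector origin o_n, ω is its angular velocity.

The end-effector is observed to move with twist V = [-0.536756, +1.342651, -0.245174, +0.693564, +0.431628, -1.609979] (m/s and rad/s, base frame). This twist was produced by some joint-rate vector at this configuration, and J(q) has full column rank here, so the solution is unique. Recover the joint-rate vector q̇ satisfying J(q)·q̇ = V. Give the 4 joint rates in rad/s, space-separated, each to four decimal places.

o_n = [-1.1553, -0.4593, 0.7438]
J₁: ẑ×o_n = [0.4593, -1.1553, 0.0000], ω = ẑ
J2: z=[-0.5592, 0.8290, 0.0000] o=[-0.4974, -0.3355, 0.0000] → [0.6166, 0.4159, 0.6146, -0.5592, 0.8290, 0.0000]
J3: z=[-0.8109, -0.5470, 0.2079] o=[-0.6904, 0.1254, 0.4597] → [-0.0338, 0.1337, 0.2198, -0.8109, -0.5470, 0.2079]
J4: z=[0.1303, -0.5152, -0.8471] o=[-0.5877, 0.0066, 0.5478] → [-0.4956, 0.4553, -0.3531, 0.1303, -0.5152, -0.8471]
q̇ = J⁺·V = [-0.9920, 0.2210, -0.9270, 0.5020]

-0.9920 0.2210 -0.9270 0.5020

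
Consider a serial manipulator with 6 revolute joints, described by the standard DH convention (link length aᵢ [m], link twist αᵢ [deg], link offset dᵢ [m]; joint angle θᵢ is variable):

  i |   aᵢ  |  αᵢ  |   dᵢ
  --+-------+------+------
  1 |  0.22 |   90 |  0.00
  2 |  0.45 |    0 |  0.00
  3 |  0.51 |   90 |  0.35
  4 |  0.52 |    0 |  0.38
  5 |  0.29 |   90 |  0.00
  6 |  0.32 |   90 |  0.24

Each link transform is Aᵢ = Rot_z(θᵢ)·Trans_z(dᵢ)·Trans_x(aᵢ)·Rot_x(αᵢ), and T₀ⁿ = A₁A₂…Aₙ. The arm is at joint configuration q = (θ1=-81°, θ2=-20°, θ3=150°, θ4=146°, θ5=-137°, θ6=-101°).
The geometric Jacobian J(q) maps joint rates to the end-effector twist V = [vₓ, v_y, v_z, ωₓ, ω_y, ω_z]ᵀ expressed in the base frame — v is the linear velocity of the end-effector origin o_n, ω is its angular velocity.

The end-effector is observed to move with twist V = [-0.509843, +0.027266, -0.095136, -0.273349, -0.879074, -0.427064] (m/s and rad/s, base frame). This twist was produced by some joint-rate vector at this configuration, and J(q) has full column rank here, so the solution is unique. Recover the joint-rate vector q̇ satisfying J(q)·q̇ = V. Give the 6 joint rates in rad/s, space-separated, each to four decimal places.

-0.9290 -0.1630 -0.3520 0.3390 0.6160 -0.9340

o_n = [-0.3601, -0.5361, 0.1509]
J₁: ẑ×o_n = [0.5361, -0.3601, 0.0000], ω = ẑ
J2: z=[-0.9877, -0.1564, 0.0000] o=[0.0344, -0.2173, 0.0000] → [-0.0236, 0.1490, 0.2531, -0.9877, -0.1564, 0.0000]
J3: z=[-0.9877, -0.1564, 0.0000] o=[0.1006, -0.6349, -0.1539] → [-0.0477, 0.3010, -0.1697, -0.9877, -0.1564, 0.0000]
J4: z=[0.1198, -0.7566, 0.6428] o=[-0.2964, -0.3659, 0.2368] → [0.1744, -0.0307, -0.0686, 0.1198, -0.7566, 0.6428]
J5: z=[0.1198, -0.7566, 0.6428] o=[-0.4947, -0.9726, 0.1508] → [-0.2807, 0.0865, 0.1542, 0.1198, -0.7566, 0.6428]
J6: z=[0.9598, 0.2538, 0.1198] o=[-0.5683, -0.7979, 0.3702] → [-0.0870, 0.2355, 0.1984, 0.9598, 0.2538, 0.1198]
q̇ = J⁺·V = [-0.9290, -0.1630, -0.3520, 0.3390, 0.6160, -0.9340]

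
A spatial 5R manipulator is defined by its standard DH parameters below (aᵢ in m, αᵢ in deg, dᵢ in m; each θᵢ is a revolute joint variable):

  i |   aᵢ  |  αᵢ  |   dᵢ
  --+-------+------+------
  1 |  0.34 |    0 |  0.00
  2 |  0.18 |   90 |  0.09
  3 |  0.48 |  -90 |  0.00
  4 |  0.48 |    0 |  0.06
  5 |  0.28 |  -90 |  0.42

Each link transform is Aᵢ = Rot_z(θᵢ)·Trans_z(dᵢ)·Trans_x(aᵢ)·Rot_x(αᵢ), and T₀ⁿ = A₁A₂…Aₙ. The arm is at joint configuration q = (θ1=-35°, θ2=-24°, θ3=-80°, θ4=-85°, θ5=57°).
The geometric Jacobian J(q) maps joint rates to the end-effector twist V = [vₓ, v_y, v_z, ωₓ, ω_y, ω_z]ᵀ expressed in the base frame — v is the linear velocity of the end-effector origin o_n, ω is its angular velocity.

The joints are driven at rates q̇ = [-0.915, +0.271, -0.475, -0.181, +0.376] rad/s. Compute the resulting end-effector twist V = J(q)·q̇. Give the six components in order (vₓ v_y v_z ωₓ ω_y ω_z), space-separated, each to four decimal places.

-0.9502 0.1253 -0.2280 0.5061 0.0800 -0.6101

o_n = [0.1609, -1.1829, -0.5840]
J₁: ẑ×o_n = [1.1829, 0.1609, -0.0000], ω = ẑ
J2: z=[0.0000, 0.0000, 1.0000] o=[0.2785, -0.1950, 0.0000] → [0.9879, -0.1176, 0.0000, 0.0000, 0.0000, 1.0000]
J3: z=[-0.8572, -0.5150, 0.0000] o=[0.3712, -0.3493, 0.0900] → [0.3471, -0.5778, 0.6063, -0.8572, -0.5150, 0.0000]
J4: z=[0.5072, -0.8441, 0.1736] o=[0.4141, -0.4208, -0.3827] → [0.3023, 0.0581, -0.6004, 0.5072, -0.8441, 0.1736]
J5: z=[0.5072, -0.8441, 0.1736] o=[0.0384, -0.7239, -0.4135] → [0.2237, 0.1078, -0.1295, 0.5072, -0.8441, 0.1736]
V = J·q̇ = [-0.9502, 0.1253, -0.2280, 0.5061, 0.0800, -0.6101]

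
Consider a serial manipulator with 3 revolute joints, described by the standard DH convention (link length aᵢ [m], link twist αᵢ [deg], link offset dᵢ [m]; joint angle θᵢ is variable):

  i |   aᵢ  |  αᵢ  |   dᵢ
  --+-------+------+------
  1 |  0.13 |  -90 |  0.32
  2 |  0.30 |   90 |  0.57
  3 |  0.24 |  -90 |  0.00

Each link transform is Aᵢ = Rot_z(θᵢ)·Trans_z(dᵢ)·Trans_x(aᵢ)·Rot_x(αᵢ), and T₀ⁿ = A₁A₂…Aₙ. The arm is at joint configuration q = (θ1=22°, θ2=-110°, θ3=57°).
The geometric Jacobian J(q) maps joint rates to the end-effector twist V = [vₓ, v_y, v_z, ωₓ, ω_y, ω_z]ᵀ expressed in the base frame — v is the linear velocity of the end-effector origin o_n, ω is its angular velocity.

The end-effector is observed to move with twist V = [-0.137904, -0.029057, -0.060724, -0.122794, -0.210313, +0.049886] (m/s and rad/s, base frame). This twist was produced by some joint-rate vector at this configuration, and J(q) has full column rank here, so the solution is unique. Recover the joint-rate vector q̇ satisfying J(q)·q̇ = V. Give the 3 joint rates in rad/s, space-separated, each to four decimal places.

o_n = [-0.3050, 0.7086, 0.7247]
J₁: ẑ×o_n = [-0.7086, -0.3050, 0.0000], ω = ẑ
J2: z=[-0.3746, 0.9272, 0.0000] o=[0.1205, 0.0487, 0.3200] → [0.3753, 0.1516, 0.1473, -0.3746, 0.9272, 0.0000]
J3: z=[-0.8713, -0.3520, -0.3420] o=[-0.1881, 0.5388, 0.6019] → [0.0149, 0.1470, -0.1891, -0.8713, -0.3520, -0.3420]
q̇ = J⁺·V = [0.1200, -0.1490, 0.2050]

0.1200 -0.1490 0.2050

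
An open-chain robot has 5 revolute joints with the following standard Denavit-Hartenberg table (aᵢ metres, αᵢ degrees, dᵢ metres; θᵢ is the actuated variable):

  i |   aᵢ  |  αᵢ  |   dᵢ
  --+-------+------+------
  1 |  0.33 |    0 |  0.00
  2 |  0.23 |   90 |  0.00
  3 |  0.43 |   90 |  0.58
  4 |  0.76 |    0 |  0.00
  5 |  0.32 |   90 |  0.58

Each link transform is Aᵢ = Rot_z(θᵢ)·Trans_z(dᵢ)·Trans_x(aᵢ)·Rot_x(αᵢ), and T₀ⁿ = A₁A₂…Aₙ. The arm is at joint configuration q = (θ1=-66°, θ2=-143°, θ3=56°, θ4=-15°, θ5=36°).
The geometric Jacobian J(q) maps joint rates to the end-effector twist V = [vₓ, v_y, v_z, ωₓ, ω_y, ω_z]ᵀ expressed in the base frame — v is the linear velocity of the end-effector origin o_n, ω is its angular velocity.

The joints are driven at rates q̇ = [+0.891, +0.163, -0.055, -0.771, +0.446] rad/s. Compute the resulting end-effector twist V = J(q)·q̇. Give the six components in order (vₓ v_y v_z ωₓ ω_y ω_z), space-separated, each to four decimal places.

o_n = [-0.9615, 0.8753, 0.8884]
J₁: ẑ×o_n = [-0.8753, -0.9615, 0.0000], ω = ẑ
J2: z=[0.0000, 0.0000, 1.0000] o=[0.1342, -0.3015, 0.0000] → [-1.1767, -1.0957, 0.0000, 0.0000, 0.0000, 1.0000]
J3: z=[0.4848, 0.8746, 0.0000] o=[-0.0669, -0.1900, 0.0000] → [0.7770, -0.4307, 1.2989, 0.4848, 0.8746, 0.0000]
J4: z=[-0.7251, 0.4019, -0.5592] o=[0.0039, 0.4339, 0.3565] → [0.4606, 0.9256, 0.0680, -0.7251, 0.4019, -0.5592]
J5: z=[-0.7251, 0.4019, -0.5592] o=[-0.4505, 0.4609, 0.9651] → [0.2009, 0.2302, -0.0951, -0.7251, 0.4019, -0.5592]
V = J·q̇ = [-1.2799, -1.6226, -0.1663, 0.2090, -0.1787, 1.2357]

-1.2799 -1.6226 -0.1663 0.2090 -0.1787 1.2357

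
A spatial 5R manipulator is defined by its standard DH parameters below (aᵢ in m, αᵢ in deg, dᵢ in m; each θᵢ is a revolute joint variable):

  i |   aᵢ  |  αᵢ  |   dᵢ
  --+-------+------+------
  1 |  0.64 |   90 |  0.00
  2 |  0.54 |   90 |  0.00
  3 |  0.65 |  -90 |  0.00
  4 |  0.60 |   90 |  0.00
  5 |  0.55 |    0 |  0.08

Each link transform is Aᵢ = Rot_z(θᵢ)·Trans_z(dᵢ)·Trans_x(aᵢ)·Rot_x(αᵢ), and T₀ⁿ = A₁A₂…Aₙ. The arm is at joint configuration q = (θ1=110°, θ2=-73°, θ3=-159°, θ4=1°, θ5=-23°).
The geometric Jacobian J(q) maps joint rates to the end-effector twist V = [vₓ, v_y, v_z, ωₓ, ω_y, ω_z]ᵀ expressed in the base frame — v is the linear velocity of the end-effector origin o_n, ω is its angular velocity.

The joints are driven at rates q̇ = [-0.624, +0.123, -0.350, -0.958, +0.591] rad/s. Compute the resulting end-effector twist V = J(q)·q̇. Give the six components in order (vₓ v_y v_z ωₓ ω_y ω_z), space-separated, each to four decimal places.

o_n = [-0.4846, 0.0765, 1.1086]
J₁: ẑ×o_n = [-0.0765, -0.4846, 0.0000], ω = ẑ
J2: z=[0.9397, 0.3420, 0.0000] o=[-0.2189, 0.6014, 0.0000] → [0.3792, -1.0417, -0.4024, 0.9397, 0.3420, 0.0000]
J3: z=[0.3271, -0.8986, -0.2924] o=[-0.2729, 0.7498, -0.5164] → [-1.6571, -0.4696, -0.4105, 0.3271, -0.8986, -0.2924]
J4: z=[-0.9131, -0.2208, -0.3427] o=[-0.4311, 0.5034, 0.0639] → [-0.3770, 0.9722, 0.3780, -0.9131, -0.2208, -0.3427]
J5: z=[0.3228, -0.9051, -0.2767] o=[-0.5805, 0.2854, 0.6026] → [-0.5158, -0.1899, 0.0194, 0.3228, -0.9051, -0.2767]
V = J·q̇ = [0.7307, -0.7050, -0.2565, 1.0666, 0.0332, -0.3569]

0.7307 -0.7050 -0.2565 1.0666 0.0332 -0.3569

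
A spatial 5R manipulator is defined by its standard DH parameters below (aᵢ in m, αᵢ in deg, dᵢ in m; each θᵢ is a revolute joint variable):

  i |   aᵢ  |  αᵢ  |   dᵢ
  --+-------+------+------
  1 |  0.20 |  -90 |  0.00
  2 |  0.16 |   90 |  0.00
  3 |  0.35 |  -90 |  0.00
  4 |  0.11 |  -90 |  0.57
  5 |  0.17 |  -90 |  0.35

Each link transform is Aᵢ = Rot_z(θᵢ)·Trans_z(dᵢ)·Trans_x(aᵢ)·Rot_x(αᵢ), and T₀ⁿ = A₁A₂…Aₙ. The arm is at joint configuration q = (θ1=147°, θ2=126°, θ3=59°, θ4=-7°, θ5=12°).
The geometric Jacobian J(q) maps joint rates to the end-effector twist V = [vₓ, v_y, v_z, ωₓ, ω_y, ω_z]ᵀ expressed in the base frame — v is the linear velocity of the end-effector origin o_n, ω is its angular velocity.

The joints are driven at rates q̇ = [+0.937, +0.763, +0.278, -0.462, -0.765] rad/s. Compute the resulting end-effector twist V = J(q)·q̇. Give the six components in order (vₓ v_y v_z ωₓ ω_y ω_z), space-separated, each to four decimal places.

o_n = [-0.3939, -0.7541, 0.1478]
J₁: ẑ×o_n = [0.7541, -0.3939, 0.0000], ω = ẑ
J2: z=[-0.5446, -0.8387, 0.0000] o=[-0.1677, 0.1089, 0.0000] → [-0.1240, 0.0805, 0.2804, -0.5446, -0.8387, 0.0000]
J3: z=[-0.6785, 0.4406, -0.5878] o=[-0.0889, 0.0577, -0.1294] → [-0.3550, 0.3674, 0.6852, -0.6785, 0.4406, -0.5878]
J4: z=[-0.7031, -0.1575, 0.6935] o=[-0.1634, -0.2516, -0.2753] → [0.2818, 0.1376, 0.3170, -0.7031, -0.1575, 0.6935]
J5: z=[0.6475, -0.5450, 0.5326] o=[-0.5965, -0.4320, 0.0666] → [0.1273, 0.0553, -0.0982, 0.6475, -0.5450, 0.5326]
V = J·q̇ = [0.2857, -0.3114, 0.3331, -0.7747, -0.0277, 0.0458]

0.2857 -0.3114 0.3331 -0.7747 -0.0277 0.0458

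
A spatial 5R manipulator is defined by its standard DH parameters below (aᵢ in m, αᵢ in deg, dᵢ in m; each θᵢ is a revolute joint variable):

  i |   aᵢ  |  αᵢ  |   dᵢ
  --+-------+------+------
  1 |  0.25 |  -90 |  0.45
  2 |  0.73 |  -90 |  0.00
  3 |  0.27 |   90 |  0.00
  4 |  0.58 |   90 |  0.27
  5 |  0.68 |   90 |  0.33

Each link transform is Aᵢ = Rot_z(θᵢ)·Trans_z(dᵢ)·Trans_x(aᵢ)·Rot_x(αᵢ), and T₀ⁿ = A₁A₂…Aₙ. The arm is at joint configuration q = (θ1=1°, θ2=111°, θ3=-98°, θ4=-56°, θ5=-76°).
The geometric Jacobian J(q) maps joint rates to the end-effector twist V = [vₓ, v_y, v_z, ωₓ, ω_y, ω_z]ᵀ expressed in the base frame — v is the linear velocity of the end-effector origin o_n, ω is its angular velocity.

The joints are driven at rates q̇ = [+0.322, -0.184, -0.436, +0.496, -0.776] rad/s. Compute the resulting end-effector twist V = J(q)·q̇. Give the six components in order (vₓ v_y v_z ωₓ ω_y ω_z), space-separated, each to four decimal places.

o_n = [0.6110, 0.4737, -0.8256]
J₁: ẑ×o_n = [-0.4737, 0.6110, 0.0000], ω = ẑ
J2: z=[-0.0175, 0.9998, 0.0000] o=[0.2500, 0.0044, 0.4500] → [-1.2754, -0.0223, -0.3691, -0.0175, 0.9998, 0.0000]
J3: z=[-0.9334, -0.0163, 0.3584] o=[-0.0116, -0.0002, -0.2315] → [-0.1602, -0.3314, -0.4322, -0.9334, -0.0163, 0.3584]
J4: z=[0.3573, -0.1330, 0.9245] o=[-0.0028, 0.2674, -0.1964] → [-0.1071, 0.7922, 0.1553, 0.3573, -0.1330, 0.9245]
J5: z=[0.4950, -0.8125, -0.3081] o=[0.5531, 0.5607, -0.0770] → [0.5814, 0.3527, 0.0040, 0.4950, -0.8125, -0.3081]
V = J·q̇ = [-0.3523, 0.4646, 0.3303, 0.2033, 0.3876, 0.8634]

-0.3523 0.4646 0.3303 0.2033 0.3876 0.8634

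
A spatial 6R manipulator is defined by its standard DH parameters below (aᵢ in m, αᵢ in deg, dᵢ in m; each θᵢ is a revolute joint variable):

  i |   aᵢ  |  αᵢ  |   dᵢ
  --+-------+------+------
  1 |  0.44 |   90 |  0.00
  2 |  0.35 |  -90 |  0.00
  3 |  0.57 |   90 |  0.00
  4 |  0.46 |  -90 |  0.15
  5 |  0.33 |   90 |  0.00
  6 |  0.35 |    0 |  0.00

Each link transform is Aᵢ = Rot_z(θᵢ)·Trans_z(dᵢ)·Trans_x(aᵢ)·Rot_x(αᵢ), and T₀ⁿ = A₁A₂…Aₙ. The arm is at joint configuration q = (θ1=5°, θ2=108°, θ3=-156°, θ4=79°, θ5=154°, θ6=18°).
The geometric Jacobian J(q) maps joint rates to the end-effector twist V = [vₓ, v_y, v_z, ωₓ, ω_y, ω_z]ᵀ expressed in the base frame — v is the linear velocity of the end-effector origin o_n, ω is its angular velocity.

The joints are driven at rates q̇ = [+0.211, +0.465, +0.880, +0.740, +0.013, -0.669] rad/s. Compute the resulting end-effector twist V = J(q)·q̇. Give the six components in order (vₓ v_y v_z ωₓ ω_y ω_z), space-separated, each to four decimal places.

o_n = [0.5696, -0.2579, 0.0416]
J₁: ẑ×o_n = [0.2579, 0.5696, -0.0000], ω = ẑ
J2: z=[0.0872, -0.9962, 0.0000] o=[0.4383, 0.0383, 0.0000] → [-0.0414, -0.0036, 0.1049, 0.0872, -0.9962, 0.0000]
J3: z=[-0.9474, -0.0829, -0.3090] o=[0.3306, 0.0289, 0.3329] → [-0.0645, -0.3498, 0.2915, -0.9474, -0.0829, -0.3090]
J4: z=[0.0456, 0.9210, -0.3868] o=[0.5111, -0.1880, -0.1624] → [0.1608, -0.0319, -0.0571, 0.0456, 0.9210, -0.3868]
J5: z=[-0.4916, 0.3578, 0.7939] o=[0.1179, -0.1207, -0.4362] → [0.2799, 0.5935, -0.0941, -0.4916, 0.3578, 0.7939]
J6: z=[-0.4222, -0.8953, 0.1420] o=[0.3692, -0.2083, -0.2411] → [-0.2460, 0.1478, 0.2003, -0.4222, -0.8953, 0.1420]
V = J·q̇ = [0.2656, -0.3041, 0.1279, -0.4834, 0.7490, -0.4319]

0.2656 -0.3041 0.1279 -0.4834 0.7490 -0.4319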